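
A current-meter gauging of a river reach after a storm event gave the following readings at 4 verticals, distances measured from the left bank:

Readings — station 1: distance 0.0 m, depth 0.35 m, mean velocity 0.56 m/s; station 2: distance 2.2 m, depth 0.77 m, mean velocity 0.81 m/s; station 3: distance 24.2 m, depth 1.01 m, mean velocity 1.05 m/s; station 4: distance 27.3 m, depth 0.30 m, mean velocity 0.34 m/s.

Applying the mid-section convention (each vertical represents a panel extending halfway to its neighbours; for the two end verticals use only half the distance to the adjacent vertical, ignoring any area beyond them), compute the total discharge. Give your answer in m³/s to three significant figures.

21.2 m³/s

w_1 = (2.2 − 0.0)/2 = 1.1 m; q_1 = 0.56 × 0.35 × 1.1 = 0.2156 m³/s
w_2 = (24.2 − 0.0)/2 = 12.1 m; q_2 = 0.81 × 0.77 × 12.1 = 7.547 m³/s
w_3 = (27.3 − 2.2)/2 = 12.55 m; q_3 = 1.05 × 1.01 × 12.55 = 13.31 m³/s
w_4 = (27.3 − 24.2)/2 = 1.55 m; q_4 = 0.34 × 0.30 × 1.55 = 0.1581 m³/s
Q = Σ qᵢ = 21.23 m³/s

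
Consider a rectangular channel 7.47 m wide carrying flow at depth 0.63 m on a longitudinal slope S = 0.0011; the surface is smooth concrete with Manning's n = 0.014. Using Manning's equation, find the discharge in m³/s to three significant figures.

7.38 m³/s

A = b·y = 7.47 × 0.63 = 4.706 m²
P = b + 2y = 7.47 + 2×0.63 = 8.730 m
R = A/P = 4.706/8.730 = 0.5391 m
Q = (1/n)·A·R^(2/3)·S^(1/2) = (1/0.014) × 4.706 × 0.5391^(2/3) × 0.0011^(1/2) = 7.385 m³/s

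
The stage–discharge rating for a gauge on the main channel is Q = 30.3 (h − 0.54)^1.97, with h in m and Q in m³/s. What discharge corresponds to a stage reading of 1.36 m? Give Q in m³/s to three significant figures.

20.5 m³/s

Q = 30.3 × (1.36 − 0.54)^1.97 = 30.3 × 0.82^1.97 = 20.50 m³/s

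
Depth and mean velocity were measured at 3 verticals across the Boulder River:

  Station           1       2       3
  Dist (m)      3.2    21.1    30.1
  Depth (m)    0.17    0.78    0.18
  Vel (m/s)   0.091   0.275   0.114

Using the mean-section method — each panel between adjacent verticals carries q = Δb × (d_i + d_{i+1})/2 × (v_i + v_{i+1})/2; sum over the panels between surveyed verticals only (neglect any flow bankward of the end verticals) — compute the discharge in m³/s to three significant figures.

Panel 1-2: Δb = 17.9 m, d̄ = (0.17+0.78)/2 = 0.475, v̄ = (0.091+0.275)/2 = 0.183 → q = 17.9×0.475×0.183 = 1.556 m³/s
Panel 2-3: Δb = 9 m, d̄ = (0.78+0.18)/2 = 0.48, v̄ = (0.275+0.114)/2 = 0.1945 → q = 9×0.48×0.1945 = 0.8402 m³/s
Q = Σ q = 2.396 m³/s

2.40 m³/s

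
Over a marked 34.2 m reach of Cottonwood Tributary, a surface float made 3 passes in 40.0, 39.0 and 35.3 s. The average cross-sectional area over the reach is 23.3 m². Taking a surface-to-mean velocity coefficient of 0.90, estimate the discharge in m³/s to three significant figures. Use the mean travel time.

t̄ = (40.0 + 39.0 + 35.3) / 3 = 38.1 s
v_surface = L / t̄ = 34.2 / 38.1 = 0.8976 m/s
v_mean = 0.90 × 0.8976 = 0.8079 m/s
Q = A × v_mean = 23.3 × 0.8079 = 18.82 m³/s

18.8 m³/s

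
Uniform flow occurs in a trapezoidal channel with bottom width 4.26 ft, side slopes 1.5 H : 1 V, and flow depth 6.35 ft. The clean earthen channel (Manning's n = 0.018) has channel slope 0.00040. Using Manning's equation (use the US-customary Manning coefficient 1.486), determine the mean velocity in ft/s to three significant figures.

A = (b + z·y)·y = (4.26 + 1.5×6.35)×6.35 = 87.53 ft²
P = b + 2y√(1+z²) = 4.26 + 2×6.35×√(1+1.5²) = 27.16 ft
R = A/P = 87.53/27.16 = 3.223 ft
Q = (1.486/n)·A·R^(2/3)·S^(1/2) = (1.486/0.018) × 87.53 × 3.223^(2/3) × 0.00040^(1/2) = 315.4 ft³/s
V = Q/A = 315.4/87.53 = 3.603 ft/s

3.60 ft/s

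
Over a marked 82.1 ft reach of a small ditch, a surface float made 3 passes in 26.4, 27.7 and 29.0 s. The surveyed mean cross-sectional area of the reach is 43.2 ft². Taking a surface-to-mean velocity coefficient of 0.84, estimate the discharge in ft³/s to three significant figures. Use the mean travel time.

t̄ = (26.4 + 27.7 + 29.0) / 3 = 27.7 s
v_surface = L / t̄ = 82.1 / 27.7 = 2.964 ft/s
v_mean = 0.84 × 2.964 = 2.490 ft/s
Q = A × v_mean = 43.2 × 2.490 = 107.6 ft³/s

108 ft³/s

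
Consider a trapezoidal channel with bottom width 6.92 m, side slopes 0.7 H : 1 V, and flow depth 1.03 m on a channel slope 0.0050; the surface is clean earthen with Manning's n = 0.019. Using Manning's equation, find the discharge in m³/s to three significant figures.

A = (b + z·y)·y = (6.92 + 0.7×1.03)×1.03 = 7.870 m²
P = b + 2y√(1+z²) = 6.92 + 2×1.03×√(1+0.7²) = 9.435 m
R = A/P = 7.870/9.435 = 0.8342 m
Q = (1/n)·A·R^(2/3)·S^(1/2) = (1/0.019) × 7.870 × 0.8342^(2/3) × 0.0050^(1/2) = 25.96 m³/s

26.0 m³/s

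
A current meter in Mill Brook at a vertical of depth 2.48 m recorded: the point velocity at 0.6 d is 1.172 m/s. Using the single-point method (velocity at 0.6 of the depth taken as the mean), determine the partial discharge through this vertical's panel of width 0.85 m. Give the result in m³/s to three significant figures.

v̄ = v₀.₆ = 1.172 m/s
q = v̄ × d × w = 1.172 × 2.48 × 0.85 = 2.471 m³/s

2.47 m³/s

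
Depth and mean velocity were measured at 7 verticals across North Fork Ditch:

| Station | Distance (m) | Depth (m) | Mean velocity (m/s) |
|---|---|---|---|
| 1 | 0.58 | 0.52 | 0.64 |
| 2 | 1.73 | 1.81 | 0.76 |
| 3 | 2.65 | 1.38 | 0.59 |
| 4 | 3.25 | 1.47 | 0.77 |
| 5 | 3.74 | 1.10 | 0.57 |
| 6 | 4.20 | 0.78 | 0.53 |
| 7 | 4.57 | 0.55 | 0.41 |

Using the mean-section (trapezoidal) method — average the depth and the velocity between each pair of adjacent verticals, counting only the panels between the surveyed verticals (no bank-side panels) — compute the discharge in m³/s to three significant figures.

Panel 1-2: Δb = 1.15 m, d̄ = (0.52+1.81)/2 = 1.165, v̄ = (0.64+0.76)/2 = 0.7 → q = 1.15×1.165×0.7 = 0.9378 m³/s
Panel 2-3: Δb = 0.92 m, d̄ = (1.81+1.38)/2 = 1.595, v̄ = (0.76+0.59)/2 = 0.675 → q = 0.92×1.595×0.675 = 0.9905 m³/s
Panel 3-4: Δb = 0.6 m, d̄ = (1.38+1.47)/2 = 1.425, v̄ = (0.59+0.77)/2 = 0.68 → q = 0.6×1.425×0.68 = 0.5814 m³/s
Panel 4-5: Δb = 0.49 m, d̄ = (1.47+1.10)/2 = 1.285, v̄ = (0.77+0.57)/2 = 0.67 → q = 0.49×1.285×0.67 = 0.4219 m³/s
Panel 5-6: Δb = 0.46 m, d̄ = (1.10+0.78)/2 = 0.94, v̄ = (0.57+0.53)/2 = 0.55 → q = 0.46×0.94×0.55 = 0.2378 m³/s
Panel 6-7: Δb = 0.37 m, d̄ = (0.78+0.55)/2 = 0.665, v̄ = (0.53+0.41)/2 = 0.47 → q = 0.37×0.665×0.47 = 0.1156 m³/s
Q = Σ q = 3.285 m³/s

3.29 m³/s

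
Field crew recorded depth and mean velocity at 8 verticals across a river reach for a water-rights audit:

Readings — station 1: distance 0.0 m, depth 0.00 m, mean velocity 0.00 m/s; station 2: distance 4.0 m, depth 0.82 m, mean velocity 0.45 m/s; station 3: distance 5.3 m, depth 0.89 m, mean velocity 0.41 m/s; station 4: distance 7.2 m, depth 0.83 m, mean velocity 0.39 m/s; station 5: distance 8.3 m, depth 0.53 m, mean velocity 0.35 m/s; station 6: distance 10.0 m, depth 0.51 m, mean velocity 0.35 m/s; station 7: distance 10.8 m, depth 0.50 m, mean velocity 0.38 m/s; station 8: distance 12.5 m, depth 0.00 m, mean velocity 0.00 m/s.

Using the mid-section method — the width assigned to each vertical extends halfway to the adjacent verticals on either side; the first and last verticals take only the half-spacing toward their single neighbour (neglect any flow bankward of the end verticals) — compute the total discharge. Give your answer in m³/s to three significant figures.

w_2 = (5.3 − 0.0)/2 = 2.65 m; q_2 = 0.45 × 0.82 × 2.65 = 0.9779 m³/s
w_3 = (7.2 − 4.0)/2 = 1.6 m; q_3 = 0.41 × 0.89 × 1.6 = 0.5838 m³/s
w_4 = (8.3 − 5.3)/2 = 1.5 m; q_4 = 0.39 × 0.83 × 1.5 = 0.4856 m³/s
w_5 = (10.0 − 7.2)/2 = 1.4 m; q_5 = 0.35 × 0.53 × 1.4 = 0.2597 m³/s
w_6 = (10.8 − 8.3)/2 = 1.25 m; q_6 = 0.35 × 0.51 × 1.25 = 0.2231 m³/s
w_7 = (12.5 − 10.0)/2 = 1.25 m; q_7 = 0.38 × 0.50 × 1.25 = 0.2375 m³/s
Stations 1, 8 contribute zero (depth or velocity is 0).
Q = Σ qᵢ = 2.768 m³/s

2.77 m³/s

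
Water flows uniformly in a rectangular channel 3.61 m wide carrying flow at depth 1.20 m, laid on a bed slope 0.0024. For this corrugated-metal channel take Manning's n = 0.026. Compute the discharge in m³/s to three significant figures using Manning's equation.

A = b·y = 3.61 × 1.20 = 4.332 m²
P = b + 2y = 3.61 + 2×1.20 = 6.010 m
R = A/P = 4.332/6.010 = 0.7208 m
Q = (1/n)·A·R^(2/3)·S^(1/2) = (1/0.026) × 4.332 × 0.7208^(2/3) × 0.0024^(1/2) = 6.562 m³/s

6.56 m³/s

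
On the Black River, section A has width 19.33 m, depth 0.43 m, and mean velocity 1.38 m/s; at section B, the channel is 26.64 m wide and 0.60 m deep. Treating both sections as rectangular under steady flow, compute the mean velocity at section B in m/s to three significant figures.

0.718 m/s

Q = A₁V₁ = (19.33×0.43) × 1.38 = 11.47 m³/s
A₂ = 26.64 × 0.60 = 15.98 m²
V₂ = Q/A₂ = 11.47/15.98 = 0.7176 m/s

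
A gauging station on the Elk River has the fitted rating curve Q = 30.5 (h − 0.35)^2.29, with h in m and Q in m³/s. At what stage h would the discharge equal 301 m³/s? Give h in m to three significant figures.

3.07 m

h − h₀ = (Q/C)^(1/b) = (301/30.5)^(1/2.29) = 2.718 m
h = 0.35 + 2.718 = 3.068 m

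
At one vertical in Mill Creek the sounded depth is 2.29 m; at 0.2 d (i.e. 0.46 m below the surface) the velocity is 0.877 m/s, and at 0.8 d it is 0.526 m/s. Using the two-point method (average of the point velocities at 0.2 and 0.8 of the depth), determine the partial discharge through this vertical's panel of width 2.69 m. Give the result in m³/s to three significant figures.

v̄ = (0.877 + 0.526) / 2 = 0.7015 m/s
q = v̄ × d × w = 0.7015 × 2.29 × 2.69 = 4.321 m³/s

4.32 m³/s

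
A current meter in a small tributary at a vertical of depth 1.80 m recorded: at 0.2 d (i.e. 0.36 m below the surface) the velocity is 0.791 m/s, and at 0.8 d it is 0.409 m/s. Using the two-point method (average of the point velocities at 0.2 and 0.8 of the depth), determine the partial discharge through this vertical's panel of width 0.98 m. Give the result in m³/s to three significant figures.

v̄ = (0.791 + 0.409) / 2 = 0.6000 m/s
q = v̄ × d × w = 0.6000 × 1.80 × 0.98 = 1.058 m³/s

1.06 m³/s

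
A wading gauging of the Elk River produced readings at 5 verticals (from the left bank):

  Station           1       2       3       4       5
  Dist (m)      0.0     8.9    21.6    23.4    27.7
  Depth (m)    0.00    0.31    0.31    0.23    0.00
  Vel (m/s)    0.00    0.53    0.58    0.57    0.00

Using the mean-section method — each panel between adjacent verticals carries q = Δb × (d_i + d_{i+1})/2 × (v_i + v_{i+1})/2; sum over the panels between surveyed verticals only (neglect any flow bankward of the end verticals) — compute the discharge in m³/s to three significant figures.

Panel 1-2: Δb = 8.9 m, d̄ = (0.00+0.31)/2 = 0.155, v̄ = (0.00+0.53)/2 = 0.265 → q = 8.9×0.155×0.265 = 0.3656 m³/s
Panel 2-3: Δb = 12.7 m, d̄ = (0.31+0.31)/2 = 0.31, v̄ = (0.53+0.58)/2 = 0.555 → q = 12.7×0.31×0.555 = 2.185 m³/s
Panel 3-4: Δb = 1.8 m, d̄ = (0.31+0.23)/2 = 0.27, v̄ = (0.58+0.57)/2 = 0.575 → q = 1.8×0.27×0.575 = 0.2795 m³/s
Panel 4-5: Δb = 4.3 m, d̄ = (0.23+0.00)/2 = 0.115, v̄ = (0.57+0.00)/2 = 0.285 → q = 4.3×0.115×0.285 = 0.1409 m³/s
Q = Σ q = 2.971 m³/s

2.97 m³/s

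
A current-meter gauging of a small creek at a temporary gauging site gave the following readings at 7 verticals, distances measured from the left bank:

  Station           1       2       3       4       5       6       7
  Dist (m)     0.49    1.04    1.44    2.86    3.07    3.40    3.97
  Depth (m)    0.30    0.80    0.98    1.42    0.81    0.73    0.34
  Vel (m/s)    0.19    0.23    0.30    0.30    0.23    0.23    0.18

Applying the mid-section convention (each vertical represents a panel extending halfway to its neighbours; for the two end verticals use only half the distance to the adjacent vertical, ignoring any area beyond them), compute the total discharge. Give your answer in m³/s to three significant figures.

w_1 = (1.04 − 0.49)/2 = 0.275 m; q_1 = 0.19 × 0.30 × 0.275 = 0.01568 m³/s
w_2 = (1.44 − 0.49)/2 = 0.475 m; q_2 = 0.23 × 0.80 × 0.475 = 0.08740 m³/s
w_3 = (2.86 − 1.04)/2 = 0.91 m; q_3 = 0.30 × 0.98 × 0.91 = 0.2675 m³/s
w_4 = (3.07 − 1.44)/2 = 0.815 m; q_4 = 0.30 × 1.42 × 0.815 = 0.3472 m³/s
w_5 = (3.40 − 2.86)/2 = 0.27 m; q_5 = 0.23 × 0.81 × 0.27 = 0.05030 m³/s
w_6 = (3.97 − 3.07)/2 = 0.45 m; q_6 = 0.23 × 0.73 × 0.45 = 0.07556 m³/s
w_7 = (3.97 − 3.40)/2 = 0.285 m; q_7 = 0.18 × 0.34 × 0.285 = 0.01744 m³/s
Q = Σ qᵢ = 0.8611 m³/s

0.861 m³/s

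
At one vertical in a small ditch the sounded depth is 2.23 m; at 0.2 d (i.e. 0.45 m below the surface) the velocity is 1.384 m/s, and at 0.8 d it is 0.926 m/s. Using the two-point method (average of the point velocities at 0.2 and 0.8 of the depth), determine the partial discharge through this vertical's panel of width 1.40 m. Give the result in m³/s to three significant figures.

3.61 m³/s

v̄ = (1.384 + 0.926) / 2 = 1.155 m/s
q = v̄ × d × w = 1.155 × 2.23 × 1.40 = 3.606 m³/s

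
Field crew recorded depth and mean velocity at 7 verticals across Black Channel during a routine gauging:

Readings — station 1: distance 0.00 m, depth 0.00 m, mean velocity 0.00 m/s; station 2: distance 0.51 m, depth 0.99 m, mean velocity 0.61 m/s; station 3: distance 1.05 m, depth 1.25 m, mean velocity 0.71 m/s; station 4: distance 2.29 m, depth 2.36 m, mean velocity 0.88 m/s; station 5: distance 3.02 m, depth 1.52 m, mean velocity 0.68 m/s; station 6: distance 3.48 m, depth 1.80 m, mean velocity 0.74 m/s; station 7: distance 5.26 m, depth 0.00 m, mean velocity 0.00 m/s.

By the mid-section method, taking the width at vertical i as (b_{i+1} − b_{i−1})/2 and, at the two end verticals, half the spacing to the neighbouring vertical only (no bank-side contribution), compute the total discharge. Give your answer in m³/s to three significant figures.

w_2 = (1.05 − 0.00)/2 = 0.525 m; q_2 = 0.61 × 0.99 × 0.525 = 0.3170 m³/s
w_3 = (2.29 − 0.51)/2 = 0.89 m; q_3 = 0.71 × 1.25 × 0.89 = 0.7899 m³/s
w_4 = (3.02 − 1.05)/2 = 0.985 m; q_4 = 0.88 × 2.36 × 0.985 = 2.046 m³/s
w_5 = (3.48 − 2.29)/2 = 0.595 m; q_5 = 0.68 × 1.52 × 0.595 = 0.6150 m³/s
w_6 = (5.26 − 3.02)/2 = 1.12 m; q_6 = 0.74 × 1.80 × 1.12 = 1.492 m³/s
Stations 1, 7 contribute zero (depth or velocity is 0).
Q = Σ qᵢ = 5.259 m³/s

5.26 m³/s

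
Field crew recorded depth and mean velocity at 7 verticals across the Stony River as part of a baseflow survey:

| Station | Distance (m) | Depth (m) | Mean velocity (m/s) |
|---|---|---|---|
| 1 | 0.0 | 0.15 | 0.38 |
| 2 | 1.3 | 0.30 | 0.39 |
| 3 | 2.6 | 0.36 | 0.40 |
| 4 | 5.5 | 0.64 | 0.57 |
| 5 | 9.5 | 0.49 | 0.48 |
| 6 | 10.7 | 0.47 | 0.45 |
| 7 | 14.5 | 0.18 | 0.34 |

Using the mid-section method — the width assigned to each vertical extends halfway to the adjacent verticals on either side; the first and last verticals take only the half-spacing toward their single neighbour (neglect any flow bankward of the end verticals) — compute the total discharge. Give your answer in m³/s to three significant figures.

w_1 = (1.3 − 0.0)/2 = 0.65 m; q_1 = 0.38 × 0.15 × 0.65 = 0.03705 m³/s
w_2 = (2.6 − 0.0)/2 = 1.3 m; q_2 = 0.39 × 0.30 × 1.3 = 0.1521 m³/s
w_3 = (5.5 − 1.3)/2 = 2.1 m; q_3 = 0.40 × 0.36 × 2.1 = 0.3024 m³/s
w_4 = (9.5 − 2.6)/2 = 3.45 m; q_4 = 0.57 × 0.64 × 3.45 = 1.259 m³/s
w_5 = (10.7 − 5.5)/2 = 2.6 m; q_5 = 0.48 × 0.49 × 2.6 = 0.6115 m³/s
w_6 = (14.5 − 9.5)/2 = 2.5 m; q_6 = 0.45 × 0.47 × 2.5 = 0.5288 m³/s
w_7 = (14.5 − 10.7)/2 = 1.9 m; q_7 = 0.34 × 0.18 × 1.9 = 0.1163 m³/s
Q = Σ qᵢ = 3.007 m³/s

3.01 m³/s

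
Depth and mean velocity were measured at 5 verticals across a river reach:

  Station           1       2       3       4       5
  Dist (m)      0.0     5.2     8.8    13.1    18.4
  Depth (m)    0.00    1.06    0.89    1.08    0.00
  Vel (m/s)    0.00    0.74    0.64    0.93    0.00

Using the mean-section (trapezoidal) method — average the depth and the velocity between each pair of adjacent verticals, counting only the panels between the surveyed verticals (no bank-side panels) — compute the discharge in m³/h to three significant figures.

Panel 1-2: Δb = 5.2 m, d̄ = (0.00+1.06)/2 = 0.53, v̄ = (0.00+0.74)/2 = 0.37 → q = 5.2×0.53×0.37 = 1.020 m³/s
Panel 2-3: Δb = 3.6 m, d̄ = (1.06+0.89)/2 = 0.975, v̄ = (0.74+0.64)/2 = 0.69 → q = 3.6×0.975×0.69 = 2.422 m³/s
Panel 3-4: Δb = 4.3 m, d̄ = (0.89+1.08)/2 = 0.985, v̄ = (0.64+0.93)/2 = 0.785 → q = 4.3×0.985×0.785 = 3.325 m³/s
Panel 4-5: Δb = 5.3 m, d̄ = (1.08+0.00)/2 = 0.54, v̄ = (0.93+0.00)/2 = 0.465 → q = 5.3×0.54×0.465 = 1.331 m³/s
Q = Σ q = 8.097 m³/s
= 8.097 × 3600 = 29150 m³/h

29200 m³/h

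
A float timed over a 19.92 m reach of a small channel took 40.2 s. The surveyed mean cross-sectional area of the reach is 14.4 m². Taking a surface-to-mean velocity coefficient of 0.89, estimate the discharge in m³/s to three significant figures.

6.35 m³/s

v_surface = L / t̄ = 19.92 / 40.2 = 0.4955 m/s
v_mean = 0.89 × 0.4955 = 0.4410 m/s
Q = A × v_mean = 14.4 × 0.4410 = 6.351 m³/s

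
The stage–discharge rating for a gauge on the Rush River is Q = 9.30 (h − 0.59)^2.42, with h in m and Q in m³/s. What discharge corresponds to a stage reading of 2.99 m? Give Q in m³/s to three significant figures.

77.4 m³/s

Q = 9.30 × (2.99 − 0.59)^2.42 = 9.30 × 2.4^2.42 = 77.37 m³/s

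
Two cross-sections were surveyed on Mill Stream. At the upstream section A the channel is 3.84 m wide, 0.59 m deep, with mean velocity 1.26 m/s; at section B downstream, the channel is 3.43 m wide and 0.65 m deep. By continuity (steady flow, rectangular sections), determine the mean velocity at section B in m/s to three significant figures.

1.28 m/s

Q = A₁V₁ = (3.84×0.59) × 1.26 = 2.855 m³/s
A₂ = 3.43 × 0.65 = 2.230 m²
V₂ = Q/A₂ = 2.855/2.230 = 1.280 m/s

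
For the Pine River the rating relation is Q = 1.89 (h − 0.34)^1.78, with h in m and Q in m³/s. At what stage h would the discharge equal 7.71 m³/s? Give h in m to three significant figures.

2.54 m

h − h₀ = (Q/C)^(1/b) = (7.71/1.89)^(1/1.78) = 2.203 m
h = 0.34 + 2.203 = 2.543 m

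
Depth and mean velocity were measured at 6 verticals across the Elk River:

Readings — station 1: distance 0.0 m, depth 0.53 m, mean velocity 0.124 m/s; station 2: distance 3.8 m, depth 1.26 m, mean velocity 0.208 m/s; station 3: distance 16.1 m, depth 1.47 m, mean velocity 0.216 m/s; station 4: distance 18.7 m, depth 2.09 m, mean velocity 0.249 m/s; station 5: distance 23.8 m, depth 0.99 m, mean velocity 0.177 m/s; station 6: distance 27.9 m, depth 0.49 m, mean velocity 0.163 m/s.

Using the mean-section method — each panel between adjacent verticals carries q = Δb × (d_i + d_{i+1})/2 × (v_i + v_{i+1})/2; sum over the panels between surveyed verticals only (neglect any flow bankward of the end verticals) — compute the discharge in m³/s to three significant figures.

7.39 m³/s

Panel 1-2: Δb = 3.8 m, d̄ = (0.53+1.26)/2 = 0.895, v̄ = (0.124+0.208)/2 = 0.166 → q = 3.8×0.895×0.166 = 0.5646 m³/s
Panel 2-3: Δb = 12.3 m, d̄ = (1.26+1.47)/2 = 1.365, v̄ = (0.208+0.216)/2 = 0.212 → q = 12.3×1.365×0.212 = 3.559 m³/s
Panel 3-4: Δb = 2.6 m, d̄ = (1.47+2.09)/2 = 1.78, v̄ = (0.216+0.249)/2 = 0.2325 → q = 2.6×1.78×0.2325 = 1.076 m³/s
Panel 4-5: Δb = 5.1 m, d̄ = (2.09+0.99)/2 = 1.54, v̄ = (0.249+0.177)/2 = 0.213 → q = 5.1×1.54×0.213 = 1.673 m³/s
Panel 5-6: Δb = 4.1 m, d̄ = (0.99+0.49)/2 = 0.74, v̄ = (0.177+0.163)/2 = 0.17 → q = 4.1×0.74×0.17 = 0.5158 m³/s
Q = Σ q = 7.389 m³/s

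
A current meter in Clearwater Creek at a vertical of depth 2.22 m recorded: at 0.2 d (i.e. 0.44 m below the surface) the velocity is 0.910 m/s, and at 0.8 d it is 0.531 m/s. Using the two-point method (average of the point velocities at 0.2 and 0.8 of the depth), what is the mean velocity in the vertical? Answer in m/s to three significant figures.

v̄ = (0.910 + 0.531) / 2 = 0.7205 m/s

0.721 m/s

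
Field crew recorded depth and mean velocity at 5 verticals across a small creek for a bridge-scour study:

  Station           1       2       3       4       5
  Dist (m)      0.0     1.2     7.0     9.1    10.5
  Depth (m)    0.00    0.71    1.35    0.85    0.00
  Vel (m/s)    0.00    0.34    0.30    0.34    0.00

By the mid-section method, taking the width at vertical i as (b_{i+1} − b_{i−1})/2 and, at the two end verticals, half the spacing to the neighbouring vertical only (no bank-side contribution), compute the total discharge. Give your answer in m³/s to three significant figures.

w_2 = (7.0 − 0.0)/2 = 3.5 m; q_2 = 0.34 × 0.71 × 3.5 = 0.8449 m³/s
w_3 = (9.1 − 1.2)/2 = 3.95 m; q_3 = 0.30 × 1.35 × 3.95 = 1.600 m³/s
w_4 = (10.5 − 7.0)/2 = 1.75 m; q_4 = 0.34 × 0.85 × 1.75 = 0.5058 m³/s
Stations 1, 5 contribute zero (depth or velocity is 0).
Q = Σ qᵢ = 2.950 m³/s

2.95 m³/s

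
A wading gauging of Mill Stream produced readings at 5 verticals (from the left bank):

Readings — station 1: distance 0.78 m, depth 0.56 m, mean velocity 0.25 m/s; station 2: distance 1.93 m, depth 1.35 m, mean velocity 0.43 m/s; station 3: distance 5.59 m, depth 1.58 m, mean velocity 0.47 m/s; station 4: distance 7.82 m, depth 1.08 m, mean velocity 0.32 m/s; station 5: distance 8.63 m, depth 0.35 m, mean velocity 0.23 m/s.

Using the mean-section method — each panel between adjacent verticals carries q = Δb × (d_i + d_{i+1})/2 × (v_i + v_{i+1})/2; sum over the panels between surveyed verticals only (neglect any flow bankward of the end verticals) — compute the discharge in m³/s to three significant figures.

4.12 m³/s

Panel 1-2: Δb = 1.15 m, d̄ = (0.56+1.35)/2 = 0.955, v̄ = (0.25+0.43)/2 = 0.34 → q = 1.15×0.955×0.34 = 0.3734 m³/s
Panel 2-3: Δb = 3.66 m, d̄ = (1.35+1.58)/2 = 1.465, v̄ = (0.43+0.47)/2 = 0.45 → q = 3.66×1.465×0.45 = 2.413 m³/s
Panel 3-4: Δb = 2.23 m, d̄ = (1.58+1.08)/2 = 1.33, v̄ = (0.47+0.32)/2 = 0.395 → q = 2.23×1.33×0.395 = 1.172 m³/s
Panel 4-5: Δb = 0.81 m, d̄ = (1.08+0.35)/2 = 0.715, v̄ = (0.32+0.23)/2 = 0.275 → q = 0.81×0.715×0.275 = 0.1593 m³/s
Q = Σ q = 4.117 m³/s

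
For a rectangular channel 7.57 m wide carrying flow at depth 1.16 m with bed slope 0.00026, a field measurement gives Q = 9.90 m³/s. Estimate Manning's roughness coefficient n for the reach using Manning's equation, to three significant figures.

A = b·y = 7.57 × 1.16 = 8.781 m²
P = b + 2y = 7.57 + 2×1.16 = 9.890 m
R = A/P = 8.781/9.890 = 0.8879 m
n = (1/Q)·A·R^(2/3)·S^(1/2) = (1/9.90) × 8.781 × 0.9238 × 0.01612 = 0.01321

0.0132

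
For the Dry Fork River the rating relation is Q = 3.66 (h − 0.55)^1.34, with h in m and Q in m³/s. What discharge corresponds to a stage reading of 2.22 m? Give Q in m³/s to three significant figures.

7.28 m³/s

Q = 3.66 × (2.22 − 0.55)^1.34 = 3.66 × 1.67^1.34 = 7.276 m³/s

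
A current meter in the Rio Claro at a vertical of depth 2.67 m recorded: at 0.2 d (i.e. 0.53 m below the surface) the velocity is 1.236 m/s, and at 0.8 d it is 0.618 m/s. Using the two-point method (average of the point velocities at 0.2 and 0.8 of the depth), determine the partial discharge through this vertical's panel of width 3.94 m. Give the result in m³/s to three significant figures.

v̄ = (1.236 + 0.618) / 2 = 0.9270 m/s
q = v̄ × d × w = 0.9270 × 2.67 × 3.94 = 9.752 m³/s

9.75 m³/s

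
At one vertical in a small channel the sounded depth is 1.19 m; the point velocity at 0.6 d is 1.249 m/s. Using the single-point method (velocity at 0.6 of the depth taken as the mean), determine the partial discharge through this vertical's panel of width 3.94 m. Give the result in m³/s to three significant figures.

5.86 m³/s

v̄ = v₀.₆ = 1.249 m/s
q = v̄ × d × w = 1.249 × 1.19 × 3.94 = 5.856 m³/s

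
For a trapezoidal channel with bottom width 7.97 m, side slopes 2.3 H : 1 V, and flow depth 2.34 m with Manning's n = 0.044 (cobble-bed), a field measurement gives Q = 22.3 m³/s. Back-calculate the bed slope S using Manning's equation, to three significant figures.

0.000534

A = (b + z·y)·y = (7.97 + 2.3×2.34)×2.34 = 31.24 m²
P = b + 2y√(1+z²) = 7.97 + 2×2.34×√(1+2.3²) = 19.71 m
R = A/P = 31.24/19.71 = 1.585 m
S = (Q·n / (1·A·R^(2/3)))² = (22.3×0.044 / (1×31.24×1.360))² = 0.0005335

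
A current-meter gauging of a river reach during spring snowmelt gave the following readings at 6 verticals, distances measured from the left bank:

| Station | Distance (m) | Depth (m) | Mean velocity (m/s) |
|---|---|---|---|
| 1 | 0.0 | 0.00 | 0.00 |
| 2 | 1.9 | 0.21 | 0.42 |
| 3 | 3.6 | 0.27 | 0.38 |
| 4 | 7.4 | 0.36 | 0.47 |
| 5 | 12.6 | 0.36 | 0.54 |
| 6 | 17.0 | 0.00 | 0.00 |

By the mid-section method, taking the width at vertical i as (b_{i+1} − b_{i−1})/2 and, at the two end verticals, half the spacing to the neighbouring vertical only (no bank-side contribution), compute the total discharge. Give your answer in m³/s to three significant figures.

2.14 m³/s

w_2 = (3.6 − 0.0)/2 = 1.8 m; q_2 = 0.42 × 0.21 × 1.8 = 0.1588 m³/s
w_3 = (7.4 − 1.9)/2 = 2.75 m; q_3 = 0.38 × 0.27 × 2.75 = 0.2822 m³/s
w_4 = (12.6 − 3.6)/2 = 4.5 m; q_4 = 0.47 × 0.36 × 4.5 = 0.7614 m³/s
w_5 = (17.0 − 7.4)/2 = 4.8 m; q_5 = 0.54 × 0.36 × 4.8 = 0.9331 m³/s
Stations 1, 6 contribute zero (depth or velocity is 0).
Q = Σ qᵢ = 2.135 m³/s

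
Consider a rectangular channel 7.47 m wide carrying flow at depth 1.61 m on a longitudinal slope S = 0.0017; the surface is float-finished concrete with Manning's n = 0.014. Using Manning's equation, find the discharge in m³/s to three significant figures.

38.3 m³/s

A = b·y = 7.47 × 1.61 = 12.03 m²
P = b + 2y = 7.47 + 2×1.61 = 10.69 m
R = A/P = 12.03/10.69 = 1.125 m
Q = (1/n)·A·R^(2/3)·S^(1/2) = (1/0.014) × 12.03 × 1.125^(2/3) × 0.0017^(1/2) = 38.31 m³/s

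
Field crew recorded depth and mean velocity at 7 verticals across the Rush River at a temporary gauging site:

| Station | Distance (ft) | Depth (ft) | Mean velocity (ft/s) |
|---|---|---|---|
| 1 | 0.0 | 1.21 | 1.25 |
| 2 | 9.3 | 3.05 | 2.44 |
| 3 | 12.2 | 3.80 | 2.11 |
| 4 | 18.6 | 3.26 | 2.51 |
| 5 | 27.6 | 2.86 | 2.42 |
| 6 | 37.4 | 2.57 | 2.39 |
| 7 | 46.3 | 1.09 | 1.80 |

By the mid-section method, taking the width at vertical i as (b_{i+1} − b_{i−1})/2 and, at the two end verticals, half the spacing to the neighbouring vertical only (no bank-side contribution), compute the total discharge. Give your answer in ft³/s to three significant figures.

w_1 = (9.3 − 0.0)/2 = 4.65 ft; q_1 = 1.25 × 1.21 × 4.65 = 7.033 ft³/s
w_2 = (12.2 − 0.0)/2 = 6.1 ft; q_2 = 2.44 × 3.05 × 6.1 = 45.40 ft³/s
w_3 = (18.6 − 9.3)/2 = 4.65 ft; q_3 = 2.11 × 3.80 × 4.65 = 37.28 ft³/s
w_4 = (27.6 − 12.2)/2 = 7.7 ft; q_4 = 2.51 × 3.26 × 7.7 = 63.01 ft³/s
w_5 = (37.4 − 18.6)/2 = 9.4 ft; q_5 = 2.42 × 2.86 × 9.4 = 65.06 ft³/s
w_6 = (46.3 − 27.6)/2 = 9.35 ft; q_6 = 2.39 × 2.57 × 9.35 = 57.43 ft³/s
w_7 = (46.3 − 37.4)/2 = 4.45 ft; q_7 = 1.80 × 1.09 × 4.45 = 8.731 ft³/s
Q = Σ qᵢ = 283.9 ft³/s

284 ft³/s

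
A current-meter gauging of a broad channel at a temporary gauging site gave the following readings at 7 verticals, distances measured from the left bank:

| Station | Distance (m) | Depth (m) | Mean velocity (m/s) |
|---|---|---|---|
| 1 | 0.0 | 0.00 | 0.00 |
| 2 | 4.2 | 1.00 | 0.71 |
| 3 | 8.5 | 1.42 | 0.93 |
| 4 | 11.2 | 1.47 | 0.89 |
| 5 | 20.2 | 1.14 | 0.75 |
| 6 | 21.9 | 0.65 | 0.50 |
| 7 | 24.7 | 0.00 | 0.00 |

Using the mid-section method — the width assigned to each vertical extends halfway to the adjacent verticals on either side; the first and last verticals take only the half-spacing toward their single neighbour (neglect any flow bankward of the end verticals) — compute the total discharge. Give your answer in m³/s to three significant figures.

w_2 = (8.5 − 0.0)/2 = 4.25 m; q_2 = 0.71 × 1.00 × 4.25 = 3.018 m³/s
w_3 = (11.2 − 4.2)/2 = 3.5 m; q_3 = 0.93 × 1.42 × 3.5 = 4.622 m³/s
w_4 = (20.2 − 8.5)/2 = 5.85 m; q_4 = 0.89 × 1.47 × 5.85 = 7.654 m³/s
w_5 = (21.9 − 11.2)/2 = 5.35 m; q_5 = 0.75 × 1.14 × 5.35 = 4.574 m³/s
w_6 = (24.7 − 20.2)/2 = 2.25 m; q_6 = 0.50 × 0.65 × 2.25 = 0.7313 m³/s
Stations 1, 7 contribute zero (depth or velocity is 0).
Q = Σ qᵢ = 20.60 m³/s

20.6 m³/s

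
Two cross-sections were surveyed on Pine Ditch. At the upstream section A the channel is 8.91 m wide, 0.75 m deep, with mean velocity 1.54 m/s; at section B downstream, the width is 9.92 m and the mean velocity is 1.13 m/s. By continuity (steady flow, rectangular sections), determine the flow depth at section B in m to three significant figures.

0.918 m

Q = A₁V₁ = (8.91×0.75) × 1.54 = 10.29 m³/s
d₂ = Q/(b₂ V₂) = 10.29/(9.92×1.13) = 0.9181 m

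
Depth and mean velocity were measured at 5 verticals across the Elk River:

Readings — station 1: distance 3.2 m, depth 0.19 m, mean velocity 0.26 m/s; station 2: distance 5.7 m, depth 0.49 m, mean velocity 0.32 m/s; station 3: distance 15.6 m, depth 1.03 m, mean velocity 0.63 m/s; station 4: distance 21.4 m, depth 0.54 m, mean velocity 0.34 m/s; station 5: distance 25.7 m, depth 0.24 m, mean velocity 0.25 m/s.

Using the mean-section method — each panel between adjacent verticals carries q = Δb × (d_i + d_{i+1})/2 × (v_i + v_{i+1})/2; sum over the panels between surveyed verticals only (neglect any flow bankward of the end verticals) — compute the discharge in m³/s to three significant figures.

6.52 m³/s

Panel 1-2: Δb = 2.5 m, d̄ = (0.19+0.49)/2 = 0.34, v̄ = (0.26+0.32)/2 = 0.29 → q = 2.5×0.34×0.29 = 0.2465 m³/s
Panel 2-3: Δb = 9.9 m, d̄ = (0.49+1.03)/2 = 0.76, v̄ = (0.32+0.63)/2 = 0.475 → q = 9.9×0.76×0.475 = 3.574 m³/s
Panel 3-4: Δb = 5.8 m, d̄ = (1.03+0.54)/2 = 0.785, v̄ = (0.63+0.34)/2 = 0.485 → q = 5.8×0.785×0.485 = 2.208 m³/s
Panel 4-5: Δb = 4.3 m, d̄ = (0.54+0.24)/2 = 0.39, v̄ = (0.34+0.25)/2 = 0.295 → q = 4.3×0.39×0.295 = 0.4947 m³/s
Q = Σ q = 6.523 m³/s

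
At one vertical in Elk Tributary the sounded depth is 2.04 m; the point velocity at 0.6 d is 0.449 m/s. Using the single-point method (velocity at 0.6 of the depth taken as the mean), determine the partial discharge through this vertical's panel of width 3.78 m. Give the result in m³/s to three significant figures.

3.46 m³/s

v̄ = v₀.₆ = 0.449 m/s
q = v̄ × d × w = 0.4490 × 2.04 × 3.78 = 3.462 m³/s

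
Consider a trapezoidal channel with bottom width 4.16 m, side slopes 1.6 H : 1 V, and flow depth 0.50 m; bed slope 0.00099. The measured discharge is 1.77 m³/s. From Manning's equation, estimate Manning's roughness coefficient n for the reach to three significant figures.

0.0243

A = (b + z·y)·y = (4.16 + 1.6×0.50)×0.50 = 2.480 m²
P = b + 2y√(1+z²) = 4.16 + 2×0.50×√(1+1.6²) = 6.047 m
R = A/P = 2.480/6.047 = 0.4101 m
n = (1/Q)·A·R^(2/3)·S^(1/2) = (1/1.77) × 2.480 × 0.5520 × 0.03146 = 0.02434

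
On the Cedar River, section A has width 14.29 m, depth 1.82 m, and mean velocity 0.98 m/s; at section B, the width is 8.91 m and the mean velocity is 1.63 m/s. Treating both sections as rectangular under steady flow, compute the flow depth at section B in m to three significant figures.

Q = A₁V₁ = (14.29×1.82) × 0.98 = 25.49 m³/s
d₂ = Q/(b₂ V₂) = 25.49/(8.91×1.63) = 1.755 m

1.75 m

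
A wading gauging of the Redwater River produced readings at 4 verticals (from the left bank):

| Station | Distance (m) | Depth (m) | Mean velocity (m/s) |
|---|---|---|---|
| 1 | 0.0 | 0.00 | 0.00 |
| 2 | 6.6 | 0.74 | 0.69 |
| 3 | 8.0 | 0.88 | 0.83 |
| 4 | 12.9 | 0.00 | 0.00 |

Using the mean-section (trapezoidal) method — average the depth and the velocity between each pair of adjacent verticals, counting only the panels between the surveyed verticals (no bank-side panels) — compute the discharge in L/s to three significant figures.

2600 L/s

Panel 1-2: Δb = 6.6 m, d̄ = (0.00+0.74)/2 = 0.37, v̄ = (0.00+0.69)/2 = 0.345 → q = 6.6×0.37×0.345 = 0.8425 m³/s
Panel 2-3: Δb = 1.4 m, d̄ = (0.74+0.88)/2 = 0.81, v̄ = (0.69+0.83)/2 = 0.76 → q = 1.4×0.81×0.76 = 0.8618 m³/s
Panel 3-4: Δb = 4.9 m, d̄ = (0.88+0.00)/2 = 0.44, v̄ = (0.83+0.00)/2 = 0.415 → q = 4.9×0.44×0.415 = 0.8947 m³/s
Q = Σ q = 2.599 m³/s
= 2.599 × 1000 = 2599 L/s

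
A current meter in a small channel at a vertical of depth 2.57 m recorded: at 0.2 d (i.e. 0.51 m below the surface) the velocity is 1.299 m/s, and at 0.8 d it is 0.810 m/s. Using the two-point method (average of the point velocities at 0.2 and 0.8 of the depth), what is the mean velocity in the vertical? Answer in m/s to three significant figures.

1.05 m/s

v̄ = (1.299 + 0.810) / 2 = 1.055 m/s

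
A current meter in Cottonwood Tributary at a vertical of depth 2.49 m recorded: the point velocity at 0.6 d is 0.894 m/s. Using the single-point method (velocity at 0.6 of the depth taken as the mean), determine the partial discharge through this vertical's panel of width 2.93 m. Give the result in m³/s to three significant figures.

v̄ = v₀.₆ = 0.894 m/s
q = v̄ × d × w = 0.8940 × 2.49 × 2.93 = 6.522 m³/s

6.52 m³/s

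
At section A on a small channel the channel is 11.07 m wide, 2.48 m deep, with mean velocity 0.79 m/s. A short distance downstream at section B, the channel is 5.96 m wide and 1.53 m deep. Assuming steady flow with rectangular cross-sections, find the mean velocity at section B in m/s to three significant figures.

2.38 m/s

Q = A₁V₁ = (11.07×2.48) × 0.79 = 21.69 m³/s
A₂ = 5.96 × 1.53 = 9.119 m²
V₂ = Q/A₂ = 21.69/9.119 = 2.378 m/s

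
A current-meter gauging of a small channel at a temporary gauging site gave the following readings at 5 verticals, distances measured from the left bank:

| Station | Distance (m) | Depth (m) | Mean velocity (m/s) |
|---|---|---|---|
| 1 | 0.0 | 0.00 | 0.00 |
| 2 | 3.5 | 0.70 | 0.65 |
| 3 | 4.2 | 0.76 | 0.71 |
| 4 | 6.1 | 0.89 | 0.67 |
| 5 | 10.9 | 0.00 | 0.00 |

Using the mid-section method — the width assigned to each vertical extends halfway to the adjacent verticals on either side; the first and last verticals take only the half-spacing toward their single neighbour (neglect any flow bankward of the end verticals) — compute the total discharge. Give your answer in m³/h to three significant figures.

w_2 = (4.2 − 0.0)/2 = 2.1 m; q_2 = 0.65 × 0.70 × 2.1 = 0.9555 m³/s
w_3 = (6.1 − 3.5)/2 = 1.3 m; q_3 = 0.71 × 0.76 × 1.3 = 0.7015 m³/s
w_4 = (10.9 − 4.2)/2 = 3.35 m; q_4 = 0.67 × 0.89 × 3.35 = 1.998 m³/s
Stations 1, 5 contribute zero (depth or velocity is 0).
Q = Σ qᵢ = 3.655 m³/s
= 3.655 × 3600 = 13160 m³/h

13200 m³/h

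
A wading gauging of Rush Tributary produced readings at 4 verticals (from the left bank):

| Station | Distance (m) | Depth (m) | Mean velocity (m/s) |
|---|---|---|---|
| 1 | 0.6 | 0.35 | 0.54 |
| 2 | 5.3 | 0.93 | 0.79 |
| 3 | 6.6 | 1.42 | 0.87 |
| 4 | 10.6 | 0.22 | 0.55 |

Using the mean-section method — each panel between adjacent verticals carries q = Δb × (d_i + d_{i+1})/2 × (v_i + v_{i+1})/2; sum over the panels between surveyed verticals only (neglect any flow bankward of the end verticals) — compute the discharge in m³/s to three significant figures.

Panel 1-2: Δb = 4.7 m, d̄ = (0.35+0.93)/2 = 0.64, v̄ = (0.54+0.79)/2 = 0.665 → q = 4.7×0.64×0.665 = 2.000 m³/s
Panel 2-3: Δb = 1.3 m, d̄ = (0.93+1.42)/2 = 1.175, v̄ = (0.79+0.87)/2 = 0.83 → q = 1.3×1.175×0.83 = 1.268 m³/s
Panel 3-4: Δb = 4 m, d̄ = (1.42+0.22)/2 = 0.82, v̄ = (0.87+0.55)/2 = 0.71 → q = 4×0.82×0.71 = 2.329 m³/s
Q = Σ q = 5.597 m³/s

5.60 m³/s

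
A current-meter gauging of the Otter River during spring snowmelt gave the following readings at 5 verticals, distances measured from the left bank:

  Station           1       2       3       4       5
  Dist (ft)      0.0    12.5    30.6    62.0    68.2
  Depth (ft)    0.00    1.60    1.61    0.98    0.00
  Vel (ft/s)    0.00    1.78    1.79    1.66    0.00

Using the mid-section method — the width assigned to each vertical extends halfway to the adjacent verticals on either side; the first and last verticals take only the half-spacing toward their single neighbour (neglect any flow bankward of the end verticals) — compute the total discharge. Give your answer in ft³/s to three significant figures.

145 ft³/s

w_2 = (30.6 − 0.0)/2 = 15.3 ft; q_2 = 1.78 × 1.60 × 15.3 = 43.57 ft³/s
w_3 = (62.0 − 12.5)/2 = 24.75 ft; q_3 = 1.79 × 1.61 × 24.75 = 71.33 ft³/s
w_4 = (68.2 − 30.6)/2 = 18.8 ft; q_4 = 1.66 × 0.98 × 18.8 = 30.58 ft³/s
Stations 1, 5 contribute zero (depth or velocity is 0).
Q = Σ qᵢ = 145.5 ft³/s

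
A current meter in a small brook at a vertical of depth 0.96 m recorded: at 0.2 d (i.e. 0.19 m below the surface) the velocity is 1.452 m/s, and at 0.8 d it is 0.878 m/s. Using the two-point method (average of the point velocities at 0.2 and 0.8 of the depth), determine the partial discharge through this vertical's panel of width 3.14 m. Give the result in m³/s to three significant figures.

3.51 m³/s

v̄ = (1.452 + 0.878) / 2 = 1.165 m/s
q = v̄ × d × w = 1.165 × 0.96 × 3.14 = 3.512 m³/s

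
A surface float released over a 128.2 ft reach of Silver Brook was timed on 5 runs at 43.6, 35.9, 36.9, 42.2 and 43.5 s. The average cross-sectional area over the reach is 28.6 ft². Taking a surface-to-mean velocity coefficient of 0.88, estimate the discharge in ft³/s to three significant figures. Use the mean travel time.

t̄ = (43.6 + 35.9 + 36.9 + 42.2 + 43.5) / 5 = 40.42 s
v_surface = L / t̄ = 128.2 / 40.42 = 3.172 ft/s
v_mean = 0.88 × 3.172 = 2.791 ft/s
Q = A × v_mean = 28.6 × 2.791 = 79.83 ft³/s

79.8 ft³/s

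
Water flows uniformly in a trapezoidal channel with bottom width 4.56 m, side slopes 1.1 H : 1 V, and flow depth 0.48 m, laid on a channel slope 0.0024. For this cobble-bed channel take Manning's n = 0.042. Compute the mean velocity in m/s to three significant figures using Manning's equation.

0.642 m/s

A = (b + z·y)·y = (4.56 + 1.1×0.48)×0.48 = 2.442 m²
P = b + 2y√(1+z²) = 4.56 + 2×0.48×√(1+1.1²) = 5.987 m
R = A/P = 2.442/5.987 = 0.4079 m
Q = (1/n)·A·R^(2/3)·S^(1/2) = (1/0.042) × 2.442 × 0.4079^(2/3) × 0.0024^(1/2) = 1.567 m³/s
V = Q/A = 1.567/2.442 = 0.6416 m/s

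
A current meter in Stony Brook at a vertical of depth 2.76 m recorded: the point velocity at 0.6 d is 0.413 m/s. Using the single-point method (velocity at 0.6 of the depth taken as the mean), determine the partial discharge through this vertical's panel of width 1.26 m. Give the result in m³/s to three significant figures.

1.44 m³/s

v̄ = v₀.₆ = 0.413 m/s
q = v̄ × d × w = 0.4130 × 2.76 × 1.26 = 1.436 m³/s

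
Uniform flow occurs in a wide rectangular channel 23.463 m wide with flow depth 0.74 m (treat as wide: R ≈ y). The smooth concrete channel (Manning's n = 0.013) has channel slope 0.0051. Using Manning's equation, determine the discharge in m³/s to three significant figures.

A = b·y = 23.463 × 0.74 = 17.36 m²
Wide channel: R ≈ y = 0.74 m
Q = (1/n)·A·R^(2/3)·S^(1/2) = (1/0.013) × 17.36 × 0.7400^(2/3) × 0.0051^(1/2) = 78.03 m³/s

78.0 m³/s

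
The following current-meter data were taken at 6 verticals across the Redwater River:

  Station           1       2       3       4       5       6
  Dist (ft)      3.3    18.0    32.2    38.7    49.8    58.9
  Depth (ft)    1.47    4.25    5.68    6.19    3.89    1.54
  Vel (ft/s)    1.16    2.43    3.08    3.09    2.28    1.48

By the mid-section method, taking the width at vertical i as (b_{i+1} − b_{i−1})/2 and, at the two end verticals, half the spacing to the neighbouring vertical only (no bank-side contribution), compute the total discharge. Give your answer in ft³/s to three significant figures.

w_1 = (18.0 − 3.3)/2 = 7.35 ft; q_1 = 1.16 × 1.47 × 7.35 = 12.53 ft³/s
w_2 = (32.2 − 3.3)/2 = 14.45 ft; q_2 = 2.43 × 4.25 × 14.45 = 149.2 ft³/s
w_3 = (38.7 − 18.0)/2 = 10.35 ft; q_3 = 3.08 × 5.68 × 10.35 = 181.1 ft³/s
w_4 = (49.8 − 32.2)/2 = 8.8 ft; q_4 = 3.09 × 6.19 × 8.8 = 168.3 ft³/s
w_5 = (58.9 − 38.7)/2 = 10.1 ft; q_5 = 2.28 × 3.89 × 10.1 = 89.58 ft³/s
w_6 = (58.9 − 49.8)/2 = 4.55 ft; q_6 = 1.48 × 1.54 × 4.55 = 10.37 ft³/s
Q = Σ qᵢ = 611.1 ft³/s

611 ft³/s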